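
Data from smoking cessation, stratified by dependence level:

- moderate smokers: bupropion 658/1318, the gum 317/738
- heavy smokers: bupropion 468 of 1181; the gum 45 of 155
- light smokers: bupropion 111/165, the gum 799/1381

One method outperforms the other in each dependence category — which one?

bupropion

Moderate smokers: bupropion 658/1318 = 49.9%, the gum 317/738 = 43.0% → bupropion
Heavy smokers: bupropion 468/1181 = 39.6%, the gum 45/155 = 29.0% → bupropion
Light smokers: bupropion 111/165 = 67.3%, the gum 799/1381 = 57.9% → bupropion
Bupropion has the higher rate in all 3 groups.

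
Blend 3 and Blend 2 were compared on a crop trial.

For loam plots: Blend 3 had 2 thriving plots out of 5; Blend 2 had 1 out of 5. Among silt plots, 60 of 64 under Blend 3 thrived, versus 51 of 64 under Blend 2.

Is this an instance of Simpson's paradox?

No

Loam: Blend 3 2/5 = 40.0%, Blend 2 1/5 = 20.0% → Blend 3
Silt: Blend 3 60/64 = 93.8%, Blend 2 51/64 = 79.7% → Blend 3
Overall: Blend 3 62/69 = 89.9%, Blend 2 52/69 = 75.4% → Blend 3
Blend 3 wins overall and in every soil group — no reversal.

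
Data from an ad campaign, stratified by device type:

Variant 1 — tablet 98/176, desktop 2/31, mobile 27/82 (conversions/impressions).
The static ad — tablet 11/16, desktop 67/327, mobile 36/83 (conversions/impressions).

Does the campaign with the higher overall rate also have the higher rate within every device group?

Tablet: Variant 1 98/176 = 55.7%, the static ad 11/16 = 68.8% → the static ad
Desktop: Variant 1 2/31 = 6.5%, the static ad 67/327 = 20.5% → the static ad
Mobile: Variant 1 27/82 = 32.9%, the static ad 36/83 = 43.4% → the static ad
Overall: Variant 1 127/289 = 43.9%, the static ad 114/426 = 26.8% → Variant 1
The static ad wins each device group but Variant 1 wins overall — the comparison reverses. The static ad's impressions skew toward desktop, which has a lower base rate.

No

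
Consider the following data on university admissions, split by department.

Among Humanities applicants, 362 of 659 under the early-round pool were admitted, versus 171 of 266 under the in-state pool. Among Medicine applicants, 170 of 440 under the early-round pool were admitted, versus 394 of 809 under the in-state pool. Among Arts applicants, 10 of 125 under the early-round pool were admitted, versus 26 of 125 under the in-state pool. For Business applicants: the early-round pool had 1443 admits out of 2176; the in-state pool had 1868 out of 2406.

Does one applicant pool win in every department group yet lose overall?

No

Humanities: the early-round pool 362/659 = 54.9%, the in-state pool 171/266 = 64.3% → the in-state pool
Medicine: the early-round pool 170/440 = 38.6%, the in-state pool 394/809 = 48.7% → the in-state pool
Arts: the early-round pool 10/125 = 8.0%, the in-state pool 26/125 = 20.8% → the in-state pool
Business: the early-round pool 1443/2176 = 66.3%, the in-state pool 1868/2406 = 77.6% → the in-state pool
Overall: the early-round pool 1985/3400 = 58.4%, the in-state pool 2459/3606 = 68.2% → the in-state pool
The in-state pool wins overall and in every department group — no reversal.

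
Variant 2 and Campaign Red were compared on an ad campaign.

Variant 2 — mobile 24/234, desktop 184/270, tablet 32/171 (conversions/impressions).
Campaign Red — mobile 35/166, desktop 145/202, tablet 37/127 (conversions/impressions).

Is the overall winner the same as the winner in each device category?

Yes

Mobile: Variant 2 24/234 = 10.3%, Campaign Red 35/166 = 21.1% → Campaign Red
Desktop: Variant 2 184/270 = 68.1%, Campaign Red 145/202 = 71.8% → Campaign Red
Tablet: Variant 2 32/171 = 18.7%, Campaign Red 37/127 = 29.1% → Campaign Red
Overall: Variant 2 240/675 = 35.6%, Campaign Red 217/495 = 43.8% → Campaign Red
Campaign Red wins overall and in every device group — no reversal.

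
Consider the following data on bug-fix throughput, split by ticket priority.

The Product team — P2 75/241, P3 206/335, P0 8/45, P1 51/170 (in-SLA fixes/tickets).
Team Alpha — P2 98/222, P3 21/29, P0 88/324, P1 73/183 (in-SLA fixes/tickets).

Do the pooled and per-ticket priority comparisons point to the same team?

P2: the Product team 75/241 = 31.1%, Team Alpha 98/222 = 44.1% → Team Alpha
P3: the Product team 206/335 = 61.5%, Team Alpha 21/29 = 72.4% → Team Alpha
P0: the Product team 8/45 = 17.8%, Team Alpha 88/324 = 27.2% → Team Alpha
P1: the Product team 51/170 = 30.0%, Team Alpha 73/183 = 39.9% → Team Alpha
Overall: the Product team 340/791 = 43.0%, Team Alpha 280/758 = 36.9% → the Product team
Team Alpha wins each ticket group but the Product team wins overall — the comparison reverses. Team Alpha's tickets skew toward P0, which has a lower base rate.

No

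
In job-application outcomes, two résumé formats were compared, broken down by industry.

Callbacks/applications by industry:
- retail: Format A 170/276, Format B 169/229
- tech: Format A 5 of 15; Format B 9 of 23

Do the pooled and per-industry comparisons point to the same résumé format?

Retail: Format A 170/276 = 61.6%, Format B 169/229 = 73.8% → Format B
Tech: Format A 5/15 = 33.3%, Format B 9/23 = 39.1% → Format B
Overall: Format A 175/291 = 60.1%, Format B 178/252 = 70.6% → Format B
Format B wins overall and in every industry group — no reversal.

Yes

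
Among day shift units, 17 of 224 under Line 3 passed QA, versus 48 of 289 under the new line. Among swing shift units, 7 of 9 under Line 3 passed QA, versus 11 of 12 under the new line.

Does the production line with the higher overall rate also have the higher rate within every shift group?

Day shift: Line 3 17/224 = 7.6%, the new line 48/289 = 16.6% → the new line
Swing shift: Line 3 7/9 = 77.8%, the new line 11/12 = 91.7% → the new line
Overall: Line 3 24/233 = 10.3%, the new line 59/301 = 19.6% → the new line
The new line wins overall and in every shift group — no reversal.

Yes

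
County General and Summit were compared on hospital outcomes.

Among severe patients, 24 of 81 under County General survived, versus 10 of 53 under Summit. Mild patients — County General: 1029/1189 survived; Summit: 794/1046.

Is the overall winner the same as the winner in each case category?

Severe: County General 24/81 = 29.6%, Summit 10/53 = 18.9% → County General
Mild: County General 1029/1189 = 86.5%, Summit 794/1046 = 75.9% → County General
Overall: County General 1053/1270 = 82.9%, Summit 804/1099 = 73.2% → County General
County General wins overall and in every case group — no reversal.

Yes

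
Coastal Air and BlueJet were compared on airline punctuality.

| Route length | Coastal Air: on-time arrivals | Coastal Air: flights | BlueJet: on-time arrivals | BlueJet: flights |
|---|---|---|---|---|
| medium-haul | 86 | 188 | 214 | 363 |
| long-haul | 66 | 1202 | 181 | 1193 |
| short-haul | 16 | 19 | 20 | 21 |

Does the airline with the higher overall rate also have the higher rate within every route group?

Yes

Medium-haul: Coastal Air 86/188 = 45.7%, BlueJet 214/363 = 59.0% → BlueJet
Long-haul: Coastal Air 66/1202 = 5.5%, BlueJet 181/1193 = 15.2% → BlueJet
Short-haul: Coastal Air 16/19 = 84.2%, BlueJet 20/21 = 95.2% → BlueJet
Overall: Coastal Air 168/1409 = 11.9%, BlueJet 415/1577 = 26.3% → BlueJet
BlueJet wins overall and in every route group — no reversal.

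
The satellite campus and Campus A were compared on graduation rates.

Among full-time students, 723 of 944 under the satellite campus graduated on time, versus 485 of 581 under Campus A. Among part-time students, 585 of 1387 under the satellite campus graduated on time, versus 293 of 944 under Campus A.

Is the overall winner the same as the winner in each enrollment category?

Full-time: the satellite campus 723/944 = 76.6%, Campus A 485/581 = 83.5% → Campus A
Part-time: the satellite campus 585/1387 = 42.2%, Campus A 293/944 = 31.0% → the satellite campus
Overall: the satellite campus 1308/2331 = 56.1%, Campus A 778/1525 = 51.0% → the satellite campus
Neither sweeps: the satellite campus wins 1 of 2 groups, Campus A wins 1. The satellite campus wins overall but not every group — no Simpson reversal.

No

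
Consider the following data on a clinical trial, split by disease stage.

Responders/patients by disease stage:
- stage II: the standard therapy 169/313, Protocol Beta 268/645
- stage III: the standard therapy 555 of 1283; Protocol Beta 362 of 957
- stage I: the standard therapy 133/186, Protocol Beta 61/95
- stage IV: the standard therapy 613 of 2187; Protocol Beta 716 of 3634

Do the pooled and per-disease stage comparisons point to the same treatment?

Stage II: the standard therapy 169/313 = 54.0%, Protocol Beta 268/645 = 41.6% → the standard therapy
Stage III: the standard therapy 555/1283 = 43.3%, Protocol Beta 362/957 = 37.8% → the standard therapy
Stage I: the standard therapy 133/186 = 71.5%, Protocol Beta 61/95 = 64.2% → the standard therapy
Stage IV: the standard therapy 613/2187 = 28.0%, Protocol Beta 716/3634 = 19.7% → the standard therapy
Overall: the standard therapy 1470/3969 = 37.0%, Protocol Beta 1407/5331 = 26.4% → the standard therapy
The standard therapy wins overall and in every disease group — no reversal.

Yes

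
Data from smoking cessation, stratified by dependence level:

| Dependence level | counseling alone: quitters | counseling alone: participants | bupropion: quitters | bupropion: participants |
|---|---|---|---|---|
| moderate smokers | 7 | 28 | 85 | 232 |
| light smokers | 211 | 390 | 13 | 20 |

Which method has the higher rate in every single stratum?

Moderate smokers: counseling alone 7/28 = 25.0%, bupropion 85/232 = 36.6% → bupropion
Light smokers: counseling alone 211/390 = 54.1%, bupropion 13/20 = 65.0% → bupropion
Bupropion has the higher rate in both groups.

bupropion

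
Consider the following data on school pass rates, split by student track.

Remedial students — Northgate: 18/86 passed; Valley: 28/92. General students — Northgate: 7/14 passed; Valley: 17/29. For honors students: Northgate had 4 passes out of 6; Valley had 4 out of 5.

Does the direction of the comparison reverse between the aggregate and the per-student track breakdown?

Remedial: Northgate 18/86 = 20.9%, Valley 28/92 = 30.4% → Valley
General: Northgate 7/14 = 50.0%, Valley 17/29 = 58.6% → Valley
Honors: Northgate 4/6 = 66.7%, Valley 4/5 = 80.0% → Valley
Overall: Northgate 29/106 = 27.4%, Valley 49/126 = 38.9% → Valley
Valley wins overall and in every student group — no reversal.

No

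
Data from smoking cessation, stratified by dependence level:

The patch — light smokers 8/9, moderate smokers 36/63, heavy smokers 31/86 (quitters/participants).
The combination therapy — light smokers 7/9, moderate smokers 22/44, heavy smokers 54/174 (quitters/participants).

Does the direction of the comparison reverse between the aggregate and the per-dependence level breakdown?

Light smokers: the patch 8/9 = 88.9%, the combination therapy 7/9 = 77.8% → the patch
Moderate smokers: the patch 36/63 = 57.1%, the combination therapy 22/44 = 50.0% → the patch
Heavy smokers: the patch 31/86 = 36.0%, the combination therapy 54/174 = 31.0% → the patch
Overall: the patch 75/158 = 47.5%, the combination therapy 83/227 = 36.6% → the patch
The patch wins overall and in every dependence group — no reversal.

No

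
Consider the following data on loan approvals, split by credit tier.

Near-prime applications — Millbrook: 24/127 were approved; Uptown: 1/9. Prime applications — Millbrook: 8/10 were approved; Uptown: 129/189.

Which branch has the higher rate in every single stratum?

Millbrook

Near-prime: Millbrook 24/127 = 18.9%, Uptown 1/9 = 11.1% → Millbrook
Prime: Millbrook 8/10 = 80.0%, Uptown 129/189 = 68.3% → Millbrook
Millbrook has the higher rate in both groups.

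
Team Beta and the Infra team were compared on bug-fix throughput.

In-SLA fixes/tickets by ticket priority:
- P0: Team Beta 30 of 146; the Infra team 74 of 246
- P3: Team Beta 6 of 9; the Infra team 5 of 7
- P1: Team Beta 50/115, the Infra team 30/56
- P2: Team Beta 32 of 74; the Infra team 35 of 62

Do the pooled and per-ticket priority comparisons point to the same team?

Yes

P0: Team Beta 30/146 = 20.5%, the Infra team 74/246 = 30.1% → the Infra team
P3: Team Beta 6/9 = 66.7%, the Infra team 5/7 = 71.4% → the Infra team
P1: Team Beta 50/115 = 43.5%, the Infra team 30/56 = 53.6% → the Infra team
P2: Team Beta 32/74 = 43.2%, the Infra team 35/62 = 56.5% → the Infra team
Overall: Team Beta 118/344 = 34.3%, the Infra team 144/371 = 38.8% → the Infra team
The Infra team wins overall and in every ticket group — no reversal.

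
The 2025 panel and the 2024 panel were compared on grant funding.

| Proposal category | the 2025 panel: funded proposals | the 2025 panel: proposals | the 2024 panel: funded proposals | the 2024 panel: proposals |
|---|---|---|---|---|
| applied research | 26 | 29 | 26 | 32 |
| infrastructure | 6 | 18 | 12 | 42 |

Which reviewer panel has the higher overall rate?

the 2025 panel

Applied research: the 2025 panel 26/29 = 89.7%, the 2024 panel 26/32 = 81.2% → the 2025 panel
Infrastructure: the 2025 panel 6/18 = 33.3%, the 2024 panel 12/42 = 28.6% → the 2025 panel
Overall: the 2025 panel 32/47 = 68.1%, the 2024 panel 38/74 = 51.4% → the 2025 panel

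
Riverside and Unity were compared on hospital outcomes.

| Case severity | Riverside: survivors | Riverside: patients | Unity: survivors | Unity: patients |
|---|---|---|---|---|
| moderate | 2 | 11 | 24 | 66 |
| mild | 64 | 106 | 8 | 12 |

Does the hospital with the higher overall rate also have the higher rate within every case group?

No

Moderate: Riverside 2/11 = 18.2%, Unity 24/66 = 36.4% → Unity
Mild: Riverside 64/106 = 60.4%, Unity 8/12 = 66.7% → Unity
Overall: Riverside 66/117 = 56.4%, Unity 32/78 = 41.0% → Riverside
Unity wins each case group but Riverside wins overall — the comparison reverses. Unity's patients skew toward moderate, which has a lower base rate.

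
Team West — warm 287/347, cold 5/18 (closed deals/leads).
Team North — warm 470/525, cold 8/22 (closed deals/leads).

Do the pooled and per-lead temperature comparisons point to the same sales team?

Yes

Warm: Team West 287/347 = 82.7%, Team North 470/525 = 89.5% → Team North
Cold: Team West 5/18 = 27.8%, Team North 8/22 = 36.4% → Team North
Overall: Team West 292/365 = 80.0%, Team North 478/547 = 87.4% → Team North
Team North wins overall and in every lead group — no reversal.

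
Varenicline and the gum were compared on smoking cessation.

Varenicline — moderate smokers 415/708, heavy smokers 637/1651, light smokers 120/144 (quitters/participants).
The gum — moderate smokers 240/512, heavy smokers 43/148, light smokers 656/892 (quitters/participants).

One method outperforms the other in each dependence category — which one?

varenicline

Moderate smokers: varenicline 415/708 = 58.6%, the gum 240/512 = 46.9% → varenicline
Heavy smokers: varenicline 637/1651 = 38.6%, the gum 43/148 = 29.1% → varenicline
Light smokers: varenicline 120/144 = 83.3%, the gum 656/892 = 73.5% → varenicline
Varenicline has the higher rate in all 3 groups.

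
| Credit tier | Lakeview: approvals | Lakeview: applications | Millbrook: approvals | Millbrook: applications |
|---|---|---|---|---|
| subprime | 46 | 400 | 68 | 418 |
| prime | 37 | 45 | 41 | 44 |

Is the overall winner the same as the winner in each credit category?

Yes

Subprime: Lakeview 46/400 = 11.5%, Millbrook 68/418 = 16.3% → Millbrook
Prime: Lakeview 37/45 = 82.2%, Millbrook 41/44 = 93.2% → Millbrook
Overall: Lakeview 83/445 = 18.7%, Millbrook 109/462 = 23.6% → Millbrook
Millbrook wins overall and in every credit group — no reversal.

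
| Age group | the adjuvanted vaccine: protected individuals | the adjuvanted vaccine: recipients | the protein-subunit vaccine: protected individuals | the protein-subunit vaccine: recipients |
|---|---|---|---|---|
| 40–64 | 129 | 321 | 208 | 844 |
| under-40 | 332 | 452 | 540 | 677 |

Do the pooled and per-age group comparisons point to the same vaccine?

No

40–64: the adjuvanted vaccine 129/321 = 40.2%, the protein-subunit vaccine 208/844 = 24.6% → the adjuvanted vaccine
Under-40: the adjuvanted vaccine 332/452 = 73.5%, the protein-subunit vaccine 540/677 = 79.8% → the protein-subunit vaccine
Overall: the adjuvanted vaccine 461/773 = 59.6%, the protein-subunit vaccine 748/1521 = 49.2% → the adjuvanted vaccine
Neither sweeps: the adjuvanted vaccine wins 1 of 2 groups, the protein-subunit vaccine wins 1. The adjuvanted vaccine wins overall but not every group — no Simpson reversal.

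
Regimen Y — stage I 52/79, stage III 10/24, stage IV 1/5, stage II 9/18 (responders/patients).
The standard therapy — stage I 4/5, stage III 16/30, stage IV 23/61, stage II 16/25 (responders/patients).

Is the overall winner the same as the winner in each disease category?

Stage I: Regimen Y 52/79 = 65.8%, the standard therapy 4/5 = 80.0% → the standard therapy
Stage III: Regimen Y 10/24 = 41.7%, the standard therapy 16/30 = 53.3% → the standard therapy
Stage IV: Regimen Y 1/5 = 20.0%, the standard therapy 23/61 = 37.7% → the standard therapy
Stage II: Regimen Y 9/18 = 50.0%, the standard therapy 16/25 = 64.0% → the standard therapy
Overall: Regimen Y 72/126 = 57.1%, the standard therapy 59/121 = 48.8% → Regimen Y
The standard therapy wins each disease group but Regimen Y wins overall — the comparison reverses. The standard therapy's patients skew toward stage IV, which has a lower base rate.

No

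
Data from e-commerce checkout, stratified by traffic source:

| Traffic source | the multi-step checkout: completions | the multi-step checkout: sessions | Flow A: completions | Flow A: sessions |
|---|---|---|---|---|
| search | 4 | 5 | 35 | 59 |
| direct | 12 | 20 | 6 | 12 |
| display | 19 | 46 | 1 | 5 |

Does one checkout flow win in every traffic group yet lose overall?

Yes

Search: the multi-step checkout 4/5 = 80.0%, Flow A 35/59 = 59.3% → the multi-step checkout
Direct: the multi-step checkout 12/20 = 60.0%, Flow A 6/12 = 50.0% → the multi-step checkout
Display: the multi-step checkout 19/46 = 41.3%, Flow A 1/5 = 20.0% → the multi-step checkout
Overall: the multi-step checkout 35/71 = 49.3%, Flow A 42/76 = 55.3% → Flow A
The multi-step checkout wins each traffic group but Flow A wins overall — the comparison reverses. The multi-step checkout's sessions skew toward display, which has a lower base rate.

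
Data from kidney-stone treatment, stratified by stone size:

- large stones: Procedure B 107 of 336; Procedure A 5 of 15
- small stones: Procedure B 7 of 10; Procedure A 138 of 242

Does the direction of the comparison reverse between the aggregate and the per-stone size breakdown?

No

Large stones: Procedure B 107/336 = 31.8%, Procedure A 5/15 = 33.3% → Procedure A
Small stones: Procedure B 7/10 = 70.0%, Procedure A 138/242 = 57.0% → Procedure B
Overall: Procedure B 114/346 = 32.9%, Procedure A 143/257 = 55.6% → Procedure A
Neither sweeps: Procedure B wins 1 of 2 groups, Procedure A wins 1. Procedure A wins overall but not every group — no Simpson reversal.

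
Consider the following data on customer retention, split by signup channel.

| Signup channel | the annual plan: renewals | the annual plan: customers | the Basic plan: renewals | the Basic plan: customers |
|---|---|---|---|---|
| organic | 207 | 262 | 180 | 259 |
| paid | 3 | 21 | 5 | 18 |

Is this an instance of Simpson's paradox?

No

Organic: the annual plan 207/262 = 79.0%, the Basic plan 180/259 = 69.5% → the annual plan
Paid: the annual plan 3/21 = 14.3%, the Basic plan 5/18 = 27.8% → the Basic plan
Overall: the annual plan 210/283 = 74.2%, the Basic plan 185/277 = 66.8% → the annual plan
Neither sweeps: the annual plan wins 1 of 2 groups, the Basic plan wins 1. The annual plan wins overall but not every group — no Simpson reversal.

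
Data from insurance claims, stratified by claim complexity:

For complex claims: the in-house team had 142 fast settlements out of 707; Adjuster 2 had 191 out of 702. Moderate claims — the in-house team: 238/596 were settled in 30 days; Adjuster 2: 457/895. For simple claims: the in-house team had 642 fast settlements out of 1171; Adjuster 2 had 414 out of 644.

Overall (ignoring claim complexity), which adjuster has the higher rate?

Adjuster 2

Complex: the in-house team 142/707 = 20.1%, Adjuster 2 191/702 = 27.2% → Adjuster 2
Moderate: the in-house team 238/596 = 39.9%, Adjuster 2 457/895 = 51.1% → Adjuster 2
Simple: the in-house team 642/1171 = 54.8%, Adjuster 2 414/644 = 64.3% → Adjuster 2
Overall: the in-house team 1022/2474 = 41.3%, Adjuster 2 1062/2241 = 47.4% → Adjuster 2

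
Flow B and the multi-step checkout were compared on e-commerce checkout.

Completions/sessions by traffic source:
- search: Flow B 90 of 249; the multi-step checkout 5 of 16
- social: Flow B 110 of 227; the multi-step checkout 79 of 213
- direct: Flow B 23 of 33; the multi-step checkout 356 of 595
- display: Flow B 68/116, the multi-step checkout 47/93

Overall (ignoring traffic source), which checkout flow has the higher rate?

Search: Flow B 90/249 = 36.1%, the multi-step checkout 5/16 = 31.2% → Flow B
Social: Flow B 110/227 = 48.5%, the multi-step checkout 79/213 = 37.1% → Flow B
Direct: Flow B 23/33 = 69.7%, the multi-step checkout 356/595 = 59.8% → Flow B
Display: Flow B 68/116 = 58.6%, the multi-step checkout 47/93 = 50.5% → Flow B
Overall: Flow B 291/625 = 46.6%, the multi-step checkout 487/917 = 53.1% → the multi-step checkout
(Flow B wins every traffic group but the multi-step checkout wins overall — Flow B's sessions skew toward the low-rate search group.)

the multi-step checkout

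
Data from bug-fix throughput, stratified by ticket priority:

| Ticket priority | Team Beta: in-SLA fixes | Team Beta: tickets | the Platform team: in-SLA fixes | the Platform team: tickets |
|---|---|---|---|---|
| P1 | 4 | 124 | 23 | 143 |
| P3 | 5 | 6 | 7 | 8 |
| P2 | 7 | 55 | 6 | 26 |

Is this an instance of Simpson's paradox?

No

P1: Team Beta 4/124 = 3.2%, the Platform team 23/143 = 16.1% → the Platform team
P3: Team Beta 5/6 = 83.3%, the Platform team 7/8 = 87.5% → the Platform team
P2: Team Beta 7/55 = 12.7%, the Platform team 6/26 = 23.1% → the Platform team
Overall: Team Beta 16/185 = 8.6%, the Platform team 36/177 = 20.3% → the Platform team
The Platform team wins overall and in every ticket group — no reversal.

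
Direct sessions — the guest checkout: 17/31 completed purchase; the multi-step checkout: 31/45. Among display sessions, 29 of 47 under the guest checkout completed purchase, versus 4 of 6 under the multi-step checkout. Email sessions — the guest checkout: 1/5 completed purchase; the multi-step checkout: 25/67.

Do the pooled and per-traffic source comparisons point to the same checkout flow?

Direct: the guest checkout 17/31 = 54.8%, the multi-step checkout 31/45 = 68.9% → the multi-step checkout
Display: the guest checkout 29/47 = 61.7%, the multi-step checkout 4/6 = 66.7% → the multi-step checkout
Email: the guest checkout 1/5 = 20.0%, the multi-step checkout 25/67 = 37.3% → the multi-step checkout
Overall: the guest checkout 47/83 = 56.6%, the multi-step checkout 60/118 = 50.8% → the guest checkout
The multi-step checkout wins each traffic group but the guest checkout wins overall — the comparison reverses. The multi-step checkout's sessions skew toward email, which has a lower base rate.

No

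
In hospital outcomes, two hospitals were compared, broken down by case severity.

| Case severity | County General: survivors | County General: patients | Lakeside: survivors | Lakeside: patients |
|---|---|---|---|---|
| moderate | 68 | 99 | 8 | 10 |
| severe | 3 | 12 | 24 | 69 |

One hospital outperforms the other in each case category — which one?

Lakeside

Moderate: County General 68/99 = 68.7%, Lakeside 8/10 = 80.0% → Lakeside
Severe: County General 3/12 = 25.0%, Lakeside 24/69 = 34.8% → Lakeside
Lakeside has the higher rate in both groups.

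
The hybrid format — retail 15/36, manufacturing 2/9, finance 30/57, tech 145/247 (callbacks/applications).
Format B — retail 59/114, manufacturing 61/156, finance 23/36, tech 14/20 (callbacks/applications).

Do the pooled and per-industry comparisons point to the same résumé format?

Retail: the hybrid format 15/36 = 41.7%, Format B 59/114 = 51.8% → Format B
Manufacturing: the hybrid format 2/9 = 22.2%, Format B 61/156 = 39.1% → Format B
Finance: the hybrid format 30/57 = 52.6%, Format B 23/36 = 63.9% → Format B
Tech: the hybrid format 145/247 = 58.7%, Format B 14/20 = 70.0% → Format B
Overall: the hybrid format 192/349 = 55.0%, Format B 157/326 = 48.2% → the hybrid format
Format B wins each industry group but the hybrid format wins overall — the comparison reverses. Format B's applications skew toward manufacturing, which has a lower base rate.

No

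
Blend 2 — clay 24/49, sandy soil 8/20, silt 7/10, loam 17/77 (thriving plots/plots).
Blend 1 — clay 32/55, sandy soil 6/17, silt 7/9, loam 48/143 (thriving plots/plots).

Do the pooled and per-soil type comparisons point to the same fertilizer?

No

Clay: Blend 2 24/49 = 49.0%, Blend 1 32/55 = 58.2% → Blend 1
Sandy soil: Blend 2 8/20 = 40.0%, Blend 1 6/17 = 35.3% → Blend 2
Silt: Blend 2 7/10 = 70.0%, Blend 1 7/9 = 77.8% → Blend 1
Loam: Blend 2 17/77 = 22.1%, Blend 1 48/143 = 33.6% → Blend 1
Overall: Blend 2 56/156 = 35.9%, Blend 1 93/224 = 41.5% → Blend 1
Neither sweeps: Blend 2 wins 1 of 4 groups, Blend 1 wins 3. Blend 1 wins overall but not every group — no Simpson reversal.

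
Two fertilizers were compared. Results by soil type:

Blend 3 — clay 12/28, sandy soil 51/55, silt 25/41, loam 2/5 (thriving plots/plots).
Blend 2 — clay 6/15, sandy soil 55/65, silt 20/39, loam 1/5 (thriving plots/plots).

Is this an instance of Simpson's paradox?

Clay: Blend 3 12/28 = 42.9%, Blend 2 6/15 = 40.0% → Blend 3
Sandy soil: Blend 3 51/55 = 92.7%, Blend 2 55/65 = 84.6% → Blend 3
Silt: Blend 3 25/41 = 61.0%, Blend 2 20/39 = 51.3% → Blend 3
Loam: Blend 3 2/5 = 40.0%, Blend 2 1/5 = 20.0% → Blend 3
Overall: Blend 3 90/129 = 69.8%, Blend 2 82/124 = 66.1% → Blend 3
Blend 3 wins overall and in every soil group — no reversal.

No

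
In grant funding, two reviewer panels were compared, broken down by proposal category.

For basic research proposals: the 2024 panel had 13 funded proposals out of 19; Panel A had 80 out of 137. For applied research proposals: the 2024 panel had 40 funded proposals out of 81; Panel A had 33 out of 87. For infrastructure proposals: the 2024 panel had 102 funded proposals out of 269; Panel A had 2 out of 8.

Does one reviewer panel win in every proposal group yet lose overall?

Basic research: the 2024 panel 13/19 = 68.4%, Panel A 80/137 = 58.4% → the 2024 panel
Applied research: the 2024 panel 40/81 = 49.4%, Panel A 33/87 = 37.9% → the 2024 panel
Infrastructure: the 2024 panel 102/269 = 37.9%, Panel A 2/8 = 25.0% → the 2024 panel
Overall: the 2024 panel 155/369 = 42.0%, Panel A 115/232 = 49.6% → Panel A
The 2024 panel wins each proposal group but Panel A wins overall — the comparison reverses. The 2024 panel's proposals skew toward infrastructure, which has a lower base rate.

Yes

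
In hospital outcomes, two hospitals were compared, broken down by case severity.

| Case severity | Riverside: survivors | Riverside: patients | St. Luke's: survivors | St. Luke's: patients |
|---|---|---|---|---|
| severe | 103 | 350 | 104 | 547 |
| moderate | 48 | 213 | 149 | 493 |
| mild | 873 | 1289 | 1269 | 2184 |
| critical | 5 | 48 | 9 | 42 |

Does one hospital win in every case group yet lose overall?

No

Severe: Riverside 103/350 = 29.4%, St. Luke's 104/547 = 19.0% → Riverside
Moderate: Riverside 48/213 = 22.5%, St. Luke's 149/493 = 30.2% → St. Luke's
Mild: Riverside 873/1289 = 67.7%, St. Luke's 1269/2184 = 58.1% → Riverside
Critical: Riverside 5/48 = 10.4%, St. Luke's 9/42 = 21.4% → St. Luke's
Overall: Riverside 1029/1900 = 54.2%, St. Luke's 1531/3266 = 46.9% → Riverside
Neither sweeps: Riverside wins 2 of 4 groups, St. Luke's wins 2. Riverside wins overall but not every group — no Simpson reversal.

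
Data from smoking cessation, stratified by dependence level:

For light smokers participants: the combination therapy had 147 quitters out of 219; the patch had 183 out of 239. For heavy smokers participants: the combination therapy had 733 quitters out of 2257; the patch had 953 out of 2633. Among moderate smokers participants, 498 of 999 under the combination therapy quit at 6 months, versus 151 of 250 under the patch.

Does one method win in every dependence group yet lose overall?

No

Light smokers: the combination therapy 147/219 = 67.1%, the patch 183/239 = 76.6% → the patch
Heavy smokers: the combination therapy 733/2257 = 32.5%, the patch 953/2633 = 36.2% → the patch
Moderate smokers: the combination therapy 498/999 = 49.8%, the patch 151/250 = 60.4% → the patch
Overall: the combination therapy 1378/3475 = 39.7%, the patch 1287/3122 = 41.2% → the patch
The patch wins overall and in every dependence group — no reversal.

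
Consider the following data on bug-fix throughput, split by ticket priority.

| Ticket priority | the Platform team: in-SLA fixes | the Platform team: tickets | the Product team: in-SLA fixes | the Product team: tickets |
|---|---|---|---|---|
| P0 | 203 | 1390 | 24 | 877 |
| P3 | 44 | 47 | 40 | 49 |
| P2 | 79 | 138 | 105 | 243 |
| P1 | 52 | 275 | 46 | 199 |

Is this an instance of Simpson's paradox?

No

P0: the Platform team 203/1390 = 14.6%, the Product team 24/877 = 2.7% → the Platform team
P3: the Platform team 44/47 = 93.6%, the Product team 40/49 = 81.6% → the Platform team
P2: the Platform team 79/138 = 57.2%, the Product team 105/243 = 43.2% → the Platform team
P1: the Platform team 52/275 = 18.9%, the Product team 46/199 = 23.1% → the Product team
Overall: the Platform team 378/1850 = 20.4%, the Product team 215/1368 = 15.7% → the Platform team
Neither sweeps: the Platform team wins 3 of 4 groups, the Product team wins 1. The Platform team wins overall but not every group — no Simpson reversal.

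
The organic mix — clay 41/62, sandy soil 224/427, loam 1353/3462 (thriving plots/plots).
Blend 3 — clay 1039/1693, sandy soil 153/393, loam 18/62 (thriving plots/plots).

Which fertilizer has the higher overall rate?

Blend 3

Clay: the organic mix 41/62 = 66.1%, Blend 3 1039/1693 = 61.4% → the organic mix
Sandy soil: the organic mix 224/427 = 52.5%, Blend 3 153/393 = 38.9% → the organic mix
Loam: the organic mix 1353/3462 = 39.1%, Blend 3 18/62 = 29.0% → the organic mix
Overall: the organic mix 1618/3951 = 41.0%, Blend 3 1210/2148 = 56.3% → Blend 3
(The organic mix wins every soil group but Blend 3 wins overall — the organic mix's plots skew toward the low-rate loam group.)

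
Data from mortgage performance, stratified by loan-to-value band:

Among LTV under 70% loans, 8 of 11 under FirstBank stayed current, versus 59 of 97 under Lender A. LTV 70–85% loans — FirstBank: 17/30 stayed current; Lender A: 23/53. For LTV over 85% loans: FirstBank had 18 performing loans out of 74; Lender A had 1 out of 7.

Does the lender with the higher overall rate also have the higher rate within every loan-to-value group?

LTV under 70%: FirstBank 8/11 = 72.7%, Lender A 59/97 = 60.8% → FirstBank
LTV 70–85%: FirstBank 17/30 = 56.7%, Lender A 23/53 = 43.4% → FirstBank
LTV over 85%: FirstBank 18/74 = 24.3%, Lender A 1/7 = 14.3% → FirstBank
Overall: FirstBank 43/115 = 37.4%, Lender A 83/157 = 52.9% → Lender A
FirstBank wins each loan-to-value group but Lender A wins overall — the comparison reverses. FirstBank's loans skew toward LTV over 85%, which has a lower base rate.

No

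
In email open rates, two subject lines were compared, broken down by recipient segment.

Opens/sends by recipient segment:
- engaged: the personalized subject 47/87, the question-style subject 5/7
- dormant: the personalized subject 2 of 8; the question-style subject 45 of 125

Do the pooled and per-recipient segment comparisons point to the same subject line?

Engaged: the personalized subject 47/87 = 54.0%, the question-style subject 5/7 = 71.4% → the question-style subject
Dormant: the personalized subject 2/8 = 25.0%, the question-style subject 45/125 = 36.0% → the question-style subject
Overall: the personalized subject 49/95 = 51.6%, the question-style subject 50/132 = 37.9% → the personalized subject
The question-style subject wins each recipient group but the personalized subject wins overall — the comparison reverses. The question-style subject's sends skew toward dormant, which has a lower base rate.

No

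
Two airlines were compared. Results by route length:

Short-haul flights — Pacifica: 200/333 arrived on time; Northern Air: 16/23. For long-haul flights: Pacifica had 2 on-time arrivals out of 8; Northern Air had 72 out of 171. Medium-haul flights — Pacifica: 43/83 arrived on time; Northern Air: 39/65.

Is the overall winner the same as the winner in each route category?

No

Short-haul: Pacifica 200/333 = 60.1%, Northern Air 16/23 = 69.6% → Northern Air
Long-haul: Pacifica 2/8 = 25.0%, Northern Air 72/171 = 42.1% → Northern Air
Medium-haul: Pacifica 43/83 = 51.8%, Northern Air 39/65 = 60.0% → Northern Air
Overall: Pacifica 245/424 = 57.8%, Northern Air 127/259 = 49.0% → Pacifica
Northern Air wins each route group but Pacifica wins overall — the comparison reverses. Northern Air's flights skew toward long-haul, which has a lower base rate.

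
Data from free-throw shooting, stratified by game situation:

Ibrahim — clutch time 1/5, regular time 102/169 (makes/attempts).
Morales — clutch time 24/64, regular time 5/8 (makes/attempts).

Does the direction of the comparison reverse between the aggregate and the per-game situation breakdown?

Clutch time: Ibrahim 1/5 = 20.0%, Morales 24/64 = 37.5% → Morales
Regular time: Ibrahim 102/169 = 60.4%, Morales 5/8 = 62.5% → Morales
Overall: Ibrahim 103/174 = 59.2%, Morales 29/72 = 40.3% → Ibrahim
Morales wins each game group but Ibrahim wins overall — the comparison reverses. Morales's attempts skew toward clutch time, which has a lower base rate.

Yes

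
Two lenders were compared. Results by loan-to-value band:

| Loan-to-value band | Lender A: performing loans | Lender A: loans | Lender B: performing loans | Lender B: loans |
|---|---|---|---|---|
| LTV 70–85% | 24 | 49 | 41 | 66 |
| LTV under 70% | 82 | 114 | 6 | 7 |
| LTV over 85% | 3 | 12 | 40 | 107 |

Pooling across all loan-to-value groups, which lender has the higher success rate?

Lender A

LTV 70–85%: Lender A 24/49 = 49.0%, Lender B 41/66 = 62.1% → Lender B
LTV under 70%: Lender A 82/114 = 71.9%, Lender B 6/7 = 85.7% → Lender B
LTV over 85%: Lender A 3/12 = 25.0%, Lender B 40/107 = 37.4% → Lender B
Overall: Lender A 109/175 = 62.3%, Lender B 87/180 = 48.3% → Lender A
(Lender B wins every loan-to-value group but Lender A wins overall — Lender B's loans skew toward the low-rate LTV over 85% group.)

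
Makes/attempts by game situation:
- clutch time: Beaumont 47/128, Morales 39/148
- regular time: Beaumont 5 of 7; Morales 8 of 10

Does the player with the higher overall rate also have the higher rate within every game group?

Clutch time: Beaumont 47/128 = 36.7%, Morales 39/148 = 26.4% → Beaumont
Regular time: Beaumont 5/7 = 71.4%, Morales 8/10 = 80.0% → Morales
Overall: Beaumont 52/135 = 38.5%, Morales 47/158 = 29.7% → Beaumont
Neither sweeps: Beaumont wins 1 of 2 groups, Morales wins 1. Beaumont wins overall but not every group — no Simpson reversal.

No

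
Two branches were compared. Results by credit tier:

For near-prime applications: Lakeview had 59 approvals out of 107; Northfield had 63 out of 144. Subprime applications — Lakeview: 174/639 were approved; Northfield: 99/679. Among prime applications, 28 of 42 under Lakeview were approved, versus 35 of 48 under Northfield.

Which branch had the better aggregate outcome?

Near-prime: Lakeview 59/107 = 55.1%, Northfield 63/144 = 43.8% → Lakeview
Subprime: Lakeview 174/639 = 27.2%, Northfield 99/679 = 14.6% → Lakeview
Prime: Lakeview 28/42 = 66.7%, Northfield 35/48 = 72.9% → Northfield
Overall: Lakeview 261/788 = 33.1%, Northfield 197/871 = 22.6% → Lakeview
(Neither sweeps every credit group, but Lakeview has the higher pooled rate.)

Lakeview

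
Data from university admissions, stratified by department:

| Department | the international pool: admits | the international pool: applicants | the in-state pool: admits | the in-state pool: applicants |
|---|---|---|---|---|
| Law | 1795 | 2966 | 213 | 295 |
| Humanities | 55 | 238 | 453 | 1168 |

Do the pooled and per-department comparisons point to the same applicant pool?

No

Law: the international pool 1795/2966 = 60.5%, the in-state pool 213/295 = 72.2% → the in-state pool
Humanities: the international pool 55/238 = 23.1%, the in-state pool 453/1168 = 38.8% → the in-state pool
Overall: the international pool 1850/3204 = 57.7%, the in-state pool 666/1463 = 45.5% → the international pool
The in-state pool wins each department group but the international pool wins overall — the comparison reverses. The in-state pool's applicants skew toward Humanities, which has a lower base rate.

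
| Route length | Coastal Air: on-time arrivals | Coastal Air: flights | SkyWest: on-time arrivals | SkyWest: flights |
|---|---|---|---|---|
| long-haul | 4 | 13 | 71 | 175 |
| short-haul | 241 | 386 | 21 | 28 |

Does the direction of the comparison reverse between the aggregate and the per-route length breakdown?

Yes

Long-haul: Coastal Air 4/13 = 30.8%, SkyWest 71/175 = 40.6% → SkyWest
Short-haul: Coastal Air 241/386 = 62.4%, SkyWest 21/28 = 75.0% → SkyWest
Overall: Coastal Air 245/399 = 61.4%, SkyWest 92/203 = 45.3% → Coastal Air
SkyWest wins each route group but Coastal Air wins overall — the comparison reverses. SkyWest's flights skew toward long-haul, which has a lower base rate.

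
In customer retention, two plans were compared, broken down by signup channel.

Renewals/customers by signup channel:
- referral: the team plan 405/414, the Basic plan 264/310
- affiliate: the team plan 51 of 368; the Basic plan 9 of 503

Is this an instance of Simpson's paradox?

No

Referral: the team plan 405/414 = 97.8%, the Basic plan 264/310 = 85.2% → the team plan
Affiliate: the team plan 51/368 = 13.9%, the Basic plan 9/503 = 1.8% → the team plan
Overall: the team plan 456/782 = 58.3%, the Basic plan 273/813 = 33.6% → the team plan
The team plan wins overall and in every signup group — no reversal.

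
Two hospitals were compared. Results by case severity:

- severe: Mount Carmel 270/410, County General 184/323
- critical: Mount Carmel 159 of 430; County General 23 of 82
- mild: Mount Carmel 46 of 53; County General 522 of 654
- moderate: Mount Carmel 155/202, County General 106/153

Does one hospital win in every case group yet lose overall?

Yes

Severe: Mount Carmel 270/410 = 65.9%, County General 184/323 = 57.0% → Mount Carmel
Critical: Mount Carmel 159/430 = 37.0%, County General 23/82 = 28.0% → Mount Carmel
Mild: Mount Carmel 46/53 = 86.8%, County General 522/654 = 79.8% → Mount Carmel
Moderate: Mount Carmel 155/202 = 76.7%, County General 106/153 = 69.3% → Mount Carmel
Overall: Mount Carmel 630/1095 = 57.5%, County General 835/1212 = 68.9% → County General
Mount Carmel wins each case group but County General wins overall — the comparison reverses. Mount Carmel's patients skew toward critical, which has a lower base rate.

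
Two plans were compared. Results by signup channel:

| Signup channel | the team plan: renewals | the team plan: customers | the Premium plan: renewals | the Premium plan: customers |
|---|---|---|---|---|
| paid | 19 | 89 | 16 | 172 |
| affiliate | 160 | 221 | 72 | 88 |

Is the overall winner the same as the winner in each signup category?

Paid: the team plan 19/89 = 21.3%, the Premium plan 16/172 = 9.3% → the team plan
Affiliate: the team plan 160/221 = 72.4%, the Premium plan 72/88 = 81.8% → the Premium plan
Overall: the team plan 179/310 = 57.7%, the Premium plan 88/260 = 33.8% → the team plan
Neither sweeps: the team plan wins 1 of 2 groups, the Premium plan wins 1. The team plan wins overall but not every group — no Simpson reversal.

No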